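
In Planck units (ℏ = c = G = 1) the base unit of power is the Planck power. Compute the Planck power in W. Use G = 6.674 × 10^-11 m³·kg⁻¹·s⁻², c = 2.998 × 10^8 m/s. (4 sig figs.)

P_P = c⁵/G
  = 2.422 × 10^42 / 6.674 × 10^-11
  = 3.629 × 10^52 W

3.629 × 10^52 W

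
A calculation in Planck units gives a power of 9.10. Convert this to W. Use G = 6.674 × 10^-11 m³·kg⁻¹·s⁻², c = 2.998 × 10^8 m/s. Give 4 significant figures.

3.302 × 10^53 W

One Planck power: P_P = c⁵/G = 3.629 × 10^52 W.
9.10 × 3.629 × 10^52 W = 3.302 × 10^53 W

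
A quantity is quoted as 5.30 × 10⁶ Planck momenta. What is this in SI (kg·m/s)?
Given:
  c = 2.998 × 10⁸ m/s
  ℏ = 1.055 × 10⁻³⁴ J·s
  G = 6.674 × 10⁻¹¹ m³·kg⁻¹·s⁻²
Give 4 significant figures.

3.459 × 10⁷ kg·m/s

One Planck momentum: p_P = √(ℏc³/G) = 6.527 kg·m/s.
5.30 × 10⁶ × 6.527 kg·m/s = 3.459 × 10⁷ kg·m/s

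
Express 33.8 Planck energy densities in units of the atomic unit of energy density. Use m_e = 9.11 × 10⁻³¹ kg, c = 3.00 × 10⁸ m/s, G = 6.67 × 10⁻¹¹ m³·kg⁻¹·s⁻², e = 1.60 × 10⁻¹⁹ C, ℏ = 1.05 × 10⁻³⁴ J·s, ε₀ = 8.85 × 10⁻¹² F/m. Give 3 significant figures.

5.25 × 10¹⁰¹

Planck energy density: u_P = c⁷/(ℏG²) = 4.68 × 10¹¹³ J/m³
atomic unit of energy density: u_au = E_h/a₀³ = m_e⁴e¹⁰/((4πε₀)⁵ℏ⁸) = 3.01 × 10¹³ J/m³
33.8 × 4.68 × 10¹¹³ / 3.01 × 10¹³ = 5.25 × 10¹⁰¹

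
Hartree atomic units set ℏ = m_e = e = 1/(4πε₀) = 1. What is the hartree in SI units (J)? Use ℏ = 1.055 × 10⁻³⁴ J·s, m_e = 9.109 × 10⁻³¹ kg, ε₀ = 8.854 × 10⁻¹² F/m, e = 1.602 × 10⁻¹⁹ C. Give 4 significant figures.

From ℏ = m_e = e = 1/(4πε₀) = 1 the energy scale is E_h = m_e e⁴/(4πε₀ℏ)².
  = 6.000 × 10⁻¹⁰⁶ / 1.378 × 10⁻⁸⁸
  = 4.354 × 10⁻¹⁸ J

4.354 × 10⁻¹⁸ J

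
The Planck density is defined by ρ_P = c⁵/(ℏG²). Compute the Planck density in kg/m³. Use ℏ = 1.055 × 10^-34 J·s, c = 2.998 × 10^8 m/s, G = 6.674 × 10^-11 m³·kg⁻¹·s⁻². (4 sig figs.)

5.154 × 10^96 kg/m³

ρ_P = c⁵/(ℏG²)
  = 2.422 × 10^42 / 4.699 × 10^-55
  = 5.154 × 10^96 kg/m³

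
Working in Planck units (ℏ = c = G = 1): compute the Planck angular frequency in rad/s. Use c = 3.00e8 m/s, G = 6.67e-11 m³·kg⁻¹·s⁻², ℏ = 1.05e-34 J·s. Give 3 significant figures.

1.86e43 rad/s

From ℏ = c = G = 1 the angular frequency scale is ω_P = √(c⁵/(ℏG)).
  = √(3.47e86)
  = 1.86e43 rad/s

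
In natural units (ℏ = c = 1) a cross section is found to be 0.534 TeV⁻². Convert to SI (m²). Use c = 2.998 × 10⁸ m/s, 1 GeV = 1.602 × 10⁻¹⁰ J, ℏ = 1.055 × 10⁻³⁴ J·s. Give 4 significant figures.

2.082 × 10⁻³⁸ m²

Area is [L]² = [E]⁻²·(ℏc)²; restore (ℏc)².
1 GeV⁻² → (ℏc)² × (1 GeV in J)⁻² = 3.898 × 10⁻³² m².
Convert the energy scale: 0.534 TeV⁻² = 5.34 × 10⁻⁷ GeV⁻².
Result: 5.34 × 10⁻⁷ × 3.898 × 10⁻³² = 2.082 × 10⁻³⁸ m².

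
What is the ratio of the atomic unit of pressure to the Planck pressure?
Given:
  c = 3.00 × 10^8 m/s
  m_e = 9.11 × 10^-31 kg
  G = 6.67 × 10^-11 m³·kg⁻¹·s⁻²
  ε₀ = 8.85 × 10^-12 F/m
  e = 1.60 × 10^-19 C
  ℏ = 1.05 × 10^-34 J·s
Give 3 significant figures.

atomic unit of pressure: P_au = E_h/a₀³ = m_e⁴e¹⁰/((4πε₀)⁵ℏ⁸) = 3.01 × 10^13 Pa
Planck pressure: p_P = c⁷/(ℏG²) = 4.68 × 10^113 Pa
ratio = 3.01 × 10^13 / 4.68 × 10^113 = 6.44 × 10^-101

6.44 × 10^-101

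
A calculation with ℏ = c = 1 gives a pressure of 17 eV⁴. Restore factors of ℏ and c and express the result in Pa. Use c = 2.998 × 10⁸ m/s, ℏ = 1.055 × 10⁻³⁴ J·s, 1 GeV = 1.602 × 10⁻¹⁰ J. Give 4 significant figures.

Pressure is [E]/[L]³ = [E]⁴/(ℏc)³.
1 GeV⁴ → 1/(ℏc)³ × (1 GeV in J)⁴ = 2.082 × 10³⁷ Pa.
Convert the energy scale: 17 eV⁴ = 1.70 × 10⁻³⁵ GeV⁴.
Result: 1.70 × 10⁻³⁵ × 2.082 × 10³⁷ = 353.9 Pa.

353.9 Pa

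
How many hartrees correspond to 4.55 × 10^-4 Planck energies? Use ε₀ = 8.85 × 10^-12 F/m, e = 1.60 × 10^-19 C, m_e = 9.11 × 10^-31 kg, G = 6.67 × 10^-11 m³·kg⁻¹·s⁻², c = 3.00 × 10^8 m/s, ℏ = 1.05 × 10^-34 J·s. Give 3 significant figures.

Planck energy: E_P = √(ℏc⁵/G) = 1.96 × 10^9 J
hartree: E_h = m_e e⁴/(4πε₀ℏ)² = 4.38 × 10^-18 J
4.55 × 10^-4 × 1.96 × 10^9 / 4.38 × 10^-18 = 2.03 × 10^23

2.03 × 10^23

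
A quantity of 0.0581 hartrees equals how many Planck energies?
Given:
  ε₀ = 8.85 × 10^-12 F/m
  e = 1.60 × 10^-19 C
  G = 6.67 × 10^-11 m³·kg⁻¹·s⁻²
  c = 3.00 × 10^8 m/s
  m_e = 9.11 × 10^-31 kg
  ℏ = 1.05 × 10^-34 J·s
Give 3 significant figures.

1.30 × 10^-28

hartree: E_h = m_e e⁴/(4πε₀ℏ)² = 4.38 × 10^-18 J
Planck energy: E_P = √(ℏc⁵/G) = 1.96 × 10^9 J
0.0581 × 4.38 × 10^-18 / 1.96 × 10^9 = 1.30 × 10^-28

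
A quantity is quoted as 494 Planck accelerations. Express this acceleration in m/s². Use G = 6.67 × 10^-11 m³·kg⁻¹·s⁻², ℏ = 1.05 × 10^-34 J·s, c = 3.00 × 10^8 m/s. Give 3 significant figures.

2.76 × 10^54 m/s²

One Planck acceleration: a_P = √(c⁷/(ℏG)) = 5.59 × 10^51 m/s².
494 × 5.59 × 10^51 m/s² = 2.76 × 10^54 m/s²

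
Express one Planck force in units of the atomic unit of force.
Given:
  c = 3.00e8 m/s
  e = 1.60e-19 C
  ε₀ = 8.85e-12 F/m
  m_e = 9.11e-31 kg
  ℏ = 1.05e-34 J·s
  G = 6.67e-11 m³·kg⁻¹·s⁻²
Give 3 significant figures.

1.46e51

Planck force: F_P = c⁴/G = 1.21e44 N
atomic unit of force: F_au = E_h/a₀ = m_e²e⁶/((4πε₀)³ℏ⁴) = 8.33e-8 N
ratio = 1.21e44 / 8.33e-8 = 1.46e51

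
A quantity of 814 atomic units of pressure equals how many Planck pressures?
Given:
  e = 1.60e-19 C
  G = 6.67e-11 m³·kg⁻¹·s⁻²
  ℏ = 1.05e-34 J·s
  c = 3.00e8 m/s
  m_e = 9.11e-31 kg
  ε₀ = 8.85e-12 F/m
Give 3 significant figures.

5.24e-98

atomic unit of pressure: P_au = E_h/a₀³ = m_e⁴e¹⁰/((4πε₀)⁵ℏ⁸) = 3.01e13 Pa
Planck pressure: p_P = c⁷/(ℏG²) = 4.68e113 Pa
814 × 3.01e13 / 4.68e113 = 5.24e-98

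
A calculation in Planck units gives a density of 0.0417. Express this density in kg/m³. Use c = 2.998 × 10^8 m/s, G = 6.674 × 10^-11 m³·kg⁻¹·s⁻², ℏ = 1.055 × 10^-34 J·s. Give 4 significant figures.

One Planck density: ρ_P = c⁵/(ℏG²) = 5.154 × 10^96 kg/m³.
0.0417 × 5.154 × 10^96 kg/m³ = 2.149 × 10^95 kg/m³

2.149 × 10^95 kg/m³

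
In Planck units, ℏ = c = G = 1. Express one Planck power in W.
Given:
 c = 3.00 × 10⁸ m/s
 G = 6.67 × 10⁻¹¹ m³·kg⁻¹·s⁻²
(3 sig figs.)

3.64 × 10⁵² W

Dimensional analysis gives P_P = c⁵/G.
  = 2.43 × 10⁴² / 6.67 × 10⁻¹¹
  = 3.64 × 10⁵² W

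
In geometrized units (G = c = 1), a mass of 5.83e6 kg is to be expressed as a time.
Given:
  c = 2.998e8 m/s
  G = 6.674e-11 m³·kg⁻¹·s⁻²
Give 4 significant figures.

Mass → time via G/c³.
5.83e6 kg × (G/c³) = 1.444e-29 s

1.444e-29 s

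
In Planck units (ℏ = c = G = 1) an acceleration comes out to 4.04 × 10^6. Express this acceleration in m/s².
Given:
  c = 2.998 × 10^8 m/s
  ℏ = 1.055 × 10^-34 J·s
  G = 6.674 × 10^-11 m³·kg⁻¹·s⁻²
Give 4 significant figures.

One Planck acceleration: a_P = √(c⁷/(ℏG)) = 5.560 × 10^51 m/s².
4.04 × 10^6 × 5.560 × 10^51 m/s² = 2.246 × 10^58 m/s²

2.246 × 10^58 m/s²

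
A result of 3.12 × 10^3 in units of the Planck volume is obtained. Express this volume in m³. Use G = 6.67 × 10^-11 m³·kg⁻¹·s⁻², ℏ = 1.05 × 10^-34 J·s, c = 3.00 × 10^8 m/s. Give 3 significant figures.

1.30 × 10^-101 m³

One Planck volume: V_P = (ℏG/c³)^(3/2) = 4.18 × 10^-105 m³.
3.12 × 10^3 × 4.18 × 10^-105 m³ = 1.30 × 10^-101 m³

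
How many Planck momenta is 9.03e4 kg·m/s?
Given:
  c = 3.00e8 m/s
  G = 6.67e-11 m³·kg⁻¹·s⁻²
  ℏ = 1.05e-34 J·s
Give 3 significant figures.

1.39e4

Planck momentum: p_P = √(ℏc³/G) = 6.52 kg·m/s.
9.03e4 / 6.52 = 1.39e4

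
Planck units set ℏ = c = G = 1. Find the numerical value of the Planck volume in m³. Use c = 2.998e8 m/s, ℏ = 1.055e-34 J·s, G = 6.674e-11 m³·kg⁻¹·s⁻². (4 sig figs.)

Dimensional analysis gives V_P = (ℏG/c³)^(3/2).
  = √(1.784e-209)
  = 4.224e-105 m³

4.224e-105 m³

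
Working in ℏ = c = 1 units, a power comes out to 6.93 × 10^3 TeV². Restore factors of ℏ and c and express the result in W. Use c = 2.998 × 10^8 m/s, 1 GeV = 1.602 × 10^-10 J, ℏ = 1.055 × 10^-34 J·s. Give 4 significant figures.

Power is [E]/[T] = [E]²/ℏ.
1 GeV² → 1/ℏ × (1 GeV in J)² = 2.433 × 10^14 W.
Convert the energy scale: 6.93 × 10^3 TeV² = 6.93 × 10^9 GeV².
Result: 6.93 × 10^9 × 2.433 × 10^14 = 1.686 × 10^24 W.

1.686 × 10^24 W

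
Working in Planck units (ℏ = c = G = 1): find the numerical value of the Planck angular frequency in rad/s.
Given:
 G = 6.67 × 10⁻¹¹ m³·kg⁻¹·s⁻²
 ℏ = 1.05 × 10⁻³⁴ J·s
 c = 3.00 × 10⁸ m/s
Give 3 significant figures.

The unique combination of the constants set to 1 with dimensions of angular frequency is ω_P = √(c⁵/(ℏG)).
  = √(3.47 × 10⁸⁶)
  = 1.86 × 10⁴³ rad/s

1.86 × 10⁴³ rad/s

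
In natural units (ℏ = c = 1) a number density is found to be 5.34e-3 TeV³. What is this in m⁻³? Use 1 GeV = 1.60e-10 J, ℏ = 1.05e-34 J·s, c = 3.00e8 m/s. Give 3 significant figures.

7.00e53 m⁻³

Number density is [L]⁻³ = [E]³/(ℏc)³.
1 GeV³ → 1/(ℏc)³ × (1 GeV in J)³ = 1.31e47 m⁻³.
Convert the energy scale: 5.34e-3 TeV³ = 5.34e6 GeV³.
Result: 5.34e6 × 1.31e47 = 7.00e53 m⁻³.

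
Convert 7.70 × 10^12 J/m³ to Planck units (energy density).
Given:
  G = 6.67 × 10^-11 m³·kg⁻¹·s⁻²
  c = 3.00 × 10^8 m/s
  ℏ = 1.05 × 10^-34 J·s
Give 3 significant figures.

Planck energy density: u_P = c⁷/(ℏG²) = 4.68 × 10^113 J/m³.
7.70 × 10^12 / 4.68 × 10^113 = 1.64 × 10^-101

1.64 × 10^-101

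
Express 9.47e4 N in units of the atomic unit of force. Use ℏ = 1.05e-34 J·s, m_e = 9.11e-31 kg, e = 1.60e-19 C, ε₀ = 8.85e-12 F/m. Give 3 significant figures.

1.14e12

atomic unit of force: F_au = E_h/a₀ = m_e²e⁶/((4πε₀)³ℏ⁴) = 8.33e-8 N.
9.47e4 / 8.33e-8 = 1.14e12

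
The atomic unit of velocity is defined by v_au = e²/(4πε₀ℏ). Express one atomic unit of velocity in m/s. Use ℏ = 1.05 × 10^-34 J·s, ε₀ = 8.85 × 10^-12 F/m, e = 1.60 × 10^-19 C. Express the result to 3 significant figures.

2.19 × 10^6 m/s

v_au = e²/(4πε₀ℏ)
  = 2.56 × 10^-38 / 1.17 × 10^-44
  = 2.19 × 10^6 m/s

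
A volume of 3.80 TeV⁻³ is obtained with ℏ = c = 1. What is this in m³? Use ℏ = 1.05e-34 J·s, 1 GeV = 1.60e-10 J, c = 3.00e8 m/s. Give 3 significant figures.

Volume is [L]³ = [E]⁻³·(ℏc)³.
1 GeV⁻³ → (ℏc)³ × (1 GeV in J)⁻³ = 7.63e-48 m³.
Convert the energy scale: 3.80 TeV⁻³ = 3.80e-9 GeV⁻³.
Result: 3.80e-9 × 7.63e-48 = 2.90e-56 m³.

2.90e-56 m³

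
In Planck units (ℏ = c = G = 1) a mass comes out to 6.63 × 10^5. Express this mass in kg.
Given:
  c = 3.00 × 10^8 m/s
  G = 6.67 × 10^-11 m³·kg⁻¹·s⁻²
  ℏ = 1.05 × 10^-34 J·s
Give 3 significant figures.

0.0144 kg

One Planck mass: m_P = √(ℏc/G) = 2.17 × 10^-8 kg.
6.63 × 10^5 × 2.17 × 10^-8 kg = 0.0144 kg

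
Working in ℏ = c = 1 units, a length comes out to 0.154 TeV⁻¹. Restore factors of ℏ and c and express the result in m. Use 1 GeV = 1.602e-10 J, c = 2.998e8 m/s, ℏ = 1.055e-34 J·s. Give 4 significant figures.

A length is [E]⁻¹ in ℏ=c=1; restore one factor of ℏc.
1 GeV⁻¹ → ℏc × (1 GeV in J)⁻¹ = 1.974e-16 m.
Convert the energy scale: 0.154 TeV⁻¹ = 1.54e-4 GeV⁻¹.
Result: 1.54e-4 × 1.974e-16 = 3.040e-20 m.

3.040e-20 m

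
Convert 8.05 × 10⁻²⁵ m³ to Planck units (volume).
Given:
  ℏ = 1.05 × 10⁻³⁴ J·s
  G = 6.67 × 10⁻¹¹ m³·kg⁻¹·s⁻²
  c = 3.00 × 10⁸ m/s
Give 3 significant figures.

Planck volume: V_P = (ℏG/c³)^(3/2) = 4.18 × 10⁻¹⁰⁵ m³.
8.05 × 10⁻²⁵ / 4.18 × 10⁻¹⁰⁵ = 1.93 × 10⁸⁰

1.93 × 10⁸⁰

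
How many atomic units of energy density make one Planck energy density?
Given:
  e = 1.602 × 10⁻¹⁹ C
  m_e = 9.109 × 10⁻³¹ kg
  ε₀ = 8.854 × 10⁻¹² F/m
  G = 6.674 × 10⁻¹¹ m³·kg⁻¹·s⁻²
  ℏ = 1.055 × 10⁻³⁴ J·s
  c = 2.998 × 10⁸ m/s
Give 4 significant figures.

1.581 × 10¹⁰⁰

Planck energy density: u_P = c⁷/(ℏG²) = 4.632 × 10¹¹³ J/m³
atomic unit of energy density: u_au = E_h/a₀³ = m_e⁴e¹⁰/((4πε₀)⁵ℏ⁸) = 2.929 × 10¹³ J/m³
ratio = 4.632 × 10¹¹³ / 2.929 × 10¹³ = 1.581 × 10¹⁰⁰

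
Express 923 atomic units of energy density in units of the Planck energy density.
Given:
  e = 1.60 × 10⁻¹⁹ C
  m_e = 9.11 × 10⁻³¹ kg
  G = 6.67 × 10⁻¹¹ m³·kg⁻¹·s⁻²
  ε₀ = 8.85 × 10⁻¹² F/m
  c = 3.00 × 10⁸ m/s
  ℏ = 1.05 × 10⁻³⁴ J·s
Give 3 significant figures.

atomic unit of energy density: u_au = E_h/a₀³ = m_e⁴e¹⁰/((4πε₀)⁵ℏ⁸) = 3.01 × 10¹³ J/m³
Planck energy density: u_P = c⁷/(ℏG²) = 4.68 × 10¹¹³ J/m³
923 × 3.01 × 10¹³ / 4.68 × 10¹¹³ = 5.94 × 10⁻⁹⁸

5.94 × 10⁻⁹⁸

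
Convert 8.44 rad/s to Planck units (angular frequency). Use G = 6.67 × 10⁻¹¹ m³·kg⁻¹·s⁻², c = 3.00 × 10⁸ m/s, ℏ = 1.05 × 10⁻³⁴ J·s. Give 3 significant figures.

4.53 × 10⁻⁴³

Planck angular frequency: ω_P = √(c⁵/(ℏG)) = 1.86 × 10⁴³ rad/s.
8.44 / 1.86 × 10⁴³ = 4.53 × 10⁻⁴³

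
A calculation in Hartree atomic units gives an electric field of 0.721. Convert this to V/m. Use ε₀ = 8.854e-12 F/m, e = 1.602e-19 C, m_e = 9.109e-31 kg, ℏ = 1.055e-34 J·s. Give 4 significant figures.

One atomic unit of electric field: E_au = E_h/(e a₀) = m_e²e⁵/((4πε₀)³ℏ⁴) = 5.131e11 V/m.
0.721 × 5.131e11 V/m = 3.699e11 V/m

3.699e11 V/m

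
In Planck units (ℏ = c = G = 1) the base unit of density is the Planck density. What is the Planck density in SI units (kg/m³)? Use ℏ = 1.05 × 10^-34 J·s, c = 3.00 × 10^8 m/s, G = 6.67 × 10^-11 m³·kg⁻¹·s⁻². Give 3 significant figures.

ρ_P = c⁵/(ℏG²)
  = 2.43 × 10^42 / 4.67 × 10^-55
  = 5.20 × 10^96 kg/m³

5.20 × 10^96 kg/m³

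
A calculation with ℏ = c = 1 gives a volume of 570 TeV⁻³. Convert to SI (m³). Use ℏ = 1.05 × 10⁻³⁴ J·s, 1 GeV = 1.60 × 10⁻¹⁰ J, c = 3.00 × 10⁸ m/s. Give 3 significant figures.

4.35 × 10⁻⁵⁴ m³

Volume is [L]³ = [E]⁻³·(ℏc)³.
1 GeV⁻³ → (ℏc)³ × (1 GeV in J)⁻³ = 7.63 × 10⁻⁴⁸ m³.
Convert the energy scale: 570 TeV⁻³ = 5.70 × 10⁻⁷ GeV⁻³.
Result: 5.70 × 10⁻⁷ × 7.63 × 10⁻⁴⁸ = 4.35 × 10⁻⁵⁴ m³.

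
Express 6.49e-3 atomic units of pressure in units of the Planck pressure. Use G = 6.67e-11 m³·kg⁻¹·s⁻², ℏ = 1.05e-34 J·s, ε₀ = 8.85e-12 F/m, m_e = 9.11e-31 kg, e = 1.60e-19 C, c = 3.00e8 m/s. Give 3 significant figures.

atomic unit of pressure: P_au = E_h/a₀³ = m_e⁴e¹⁰/((4πε₀)⁵ℏ⁸) = 3.01e13 Pa
Planck pressure: p_P = c⁷/(ℏG²) = 4.68e113 Pa
6.49e-3 × 3.01e13 / 4.68e113 = 4.18e-103

4.18e-103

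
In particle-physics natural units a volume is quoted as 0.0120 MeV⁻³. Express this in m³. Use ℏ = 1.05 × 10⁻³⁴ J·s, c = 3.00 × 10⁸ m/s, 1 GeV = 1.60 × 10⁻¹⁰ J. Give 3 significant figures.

9.16 × 10⁻⁴¹ m³

Volume is [L]³ = [E]⁻³·(ℏc)³.
1 GeV⁻³ → (ℏc)³ × (1 GeV in J)⁻³ = 7.63 × 10⁻⁴⁸ m³.
Convert the energy scale: 0.0120 MeV⁻³ = 1.20 × 10⁷ GeV⁻³.
Result: 1.20 × 10⁷ × 7.63 × 10⁻⁴⁸ = 9.16 × 10⁻⁴¹ m³.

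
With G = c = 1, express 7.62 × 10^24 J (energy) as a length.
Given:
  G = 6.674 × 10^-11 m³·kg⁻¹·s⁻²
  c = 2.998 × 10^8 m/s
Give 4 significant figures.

Energy → length via G/c⁴.
7.62 × 10^24 J × (G/c⁴) = 6.295 × 10^-20 m

6.295 × 10^-20 m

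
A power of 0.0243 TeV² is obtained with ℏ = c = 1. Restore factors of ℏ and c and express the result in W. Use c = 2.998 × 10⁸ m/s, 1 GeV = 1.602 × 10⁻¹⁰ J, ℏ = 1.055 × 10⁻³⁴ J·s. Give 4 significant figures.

Power is [E]/[T] = [E]²/ℏ.
1 GeV² → 1/ℏ × (1 GeV in J)² = 2.433 × 10¹⁴ W.
Convert the energy scale: 0.0243 TeV² = 2.43 × 10⁴ GeV².
Result: 2.43 × 10⁴ × 2.433 × 10¹⁴ = 5.911 × 10¹⁸ W.

5.911 × 10¹⁸ W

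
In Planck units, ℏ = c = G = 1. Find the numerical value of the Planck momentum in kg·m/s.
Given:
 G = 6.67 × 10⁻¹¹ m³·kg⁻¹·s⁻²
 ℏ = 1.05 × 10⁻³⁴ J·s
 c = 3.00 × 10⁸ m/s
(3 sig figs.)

Dimensional analysis gives p_P = √(ℏc³/G).
  = √(42.5)
  = 6.52 kg·m/s

6.52 kg·m/s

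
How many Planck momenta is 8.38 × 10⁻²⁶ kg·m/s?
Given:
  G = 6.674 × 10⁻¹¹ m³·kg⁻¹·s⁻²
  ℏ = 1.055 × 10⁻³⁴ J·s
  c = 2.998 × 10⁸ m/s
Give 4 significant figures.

1.284 × 10⁻²⁶

Planck momentum: p_P = √(ℏc³/G) = 6.527 kg·m/s.
8.38 × 10⁻²⁶ / 6.527 = 1.284 × 10⁻²⁶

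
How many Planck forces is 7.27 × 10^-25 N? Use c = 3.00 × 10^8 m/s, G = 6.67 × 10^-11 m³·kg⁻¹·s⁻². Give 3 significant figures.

Planck force: F_P = c⁴/G = 1.21 × 10^44 N.
7.27 × 10^-25 / 1.21 × 10^44 = 5.99 × 10^-69

5.99 × 10^-69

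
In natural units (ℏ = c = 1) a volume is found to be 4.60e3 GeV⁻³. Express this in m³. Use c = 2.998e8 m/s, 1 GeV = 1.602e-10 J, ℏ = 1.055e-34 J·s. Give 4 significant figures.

3.540e-44 m³

Volume is [L]³ = [E]⁻³·(ℏc)³.
1 GeV⁻³ → (ℏc)³ × (1 GeV in J)⁻³ = 7.696e-48 m³.
Result: 4.60e3 × 7.696e-48 = 3.540e-44 m³.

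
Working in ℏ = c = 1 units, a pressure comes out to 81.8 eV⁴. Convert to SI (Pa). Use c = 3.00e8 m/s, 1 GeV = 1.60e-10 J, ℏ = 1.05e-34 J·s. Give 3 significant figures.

Pressure is [E]/[L]³ = [E]⁴/(ℏc)³.
1 GeV⁴ → 1/(ℏc)³ × (1 GeV in J)⁴ = 2.10e37 Pa.
Convert the energy scale: 81.8 eV⁴ = 8.18e-35 GeV⁴.
Result: 8.18e-35 × 2.10e37 = 1.72e3 Pa.

1.72e3 Pa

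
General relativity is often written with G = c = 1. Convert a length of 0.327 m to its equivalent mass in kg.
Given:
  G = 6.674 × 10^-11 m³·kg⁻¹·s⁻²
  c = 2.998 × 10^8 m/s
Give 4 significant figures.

Length → mass via c²/G.
0.327 m × (c²/G) = 4.404 × 10^26 kg

4.404 × 10^26 kg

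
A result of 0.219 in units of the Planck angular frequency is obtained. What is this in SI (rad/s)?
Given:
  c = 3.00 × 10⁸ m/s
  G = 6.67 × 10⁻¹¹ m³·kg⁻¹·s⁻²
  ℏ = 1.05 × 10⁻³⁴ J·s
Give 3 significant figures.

One Planck angular frequency: ω_P = √(c⁵/(ℏG)) = 1.86 × 10⁴³ rad/s.
0.219 × 1.86 × 10⁴³ rad/s = 4.08 × 10⁴² rad/s

4.08 × 10⁴² rad/s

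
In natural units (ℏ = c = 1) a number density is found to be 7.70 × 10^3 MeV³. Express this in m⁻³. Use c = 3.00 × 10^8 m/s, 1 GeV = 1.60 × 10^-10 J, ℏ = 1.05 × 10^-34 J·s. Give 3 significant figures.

Number density is [L]⁻³ = [E]³/(ℏc)³.
1 GeV³ → 1/(ℏc)³ × (1 GeV in J)³ = 1.31 × 10^47 m⁻³.
Convert the energy scale: 7.70 × 10^3 MeV³ = 7.70 × 10^-6 GeV³.
Result: 7.70 × 10^-6 × 1.31 × 10^47 = 1.01 × 10^42 m⁻³.

1.01 × 10^42 m⁻³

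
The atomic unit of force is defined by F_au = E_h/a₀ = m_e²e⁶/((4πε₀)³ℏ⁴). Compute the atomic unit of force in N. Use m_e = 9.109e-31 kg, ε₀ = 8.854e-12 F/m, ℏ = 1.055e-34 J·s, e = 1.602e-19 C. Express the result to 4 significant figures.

8.220e-8 N

F_au = E_h/a₀ = m_e²e⁶/((4πε₀)³ℏ⁴)
E_h = 4.354e-18 J
a₀ = 5.297e-11 m
E_h/a₀ = 8.220e-8 N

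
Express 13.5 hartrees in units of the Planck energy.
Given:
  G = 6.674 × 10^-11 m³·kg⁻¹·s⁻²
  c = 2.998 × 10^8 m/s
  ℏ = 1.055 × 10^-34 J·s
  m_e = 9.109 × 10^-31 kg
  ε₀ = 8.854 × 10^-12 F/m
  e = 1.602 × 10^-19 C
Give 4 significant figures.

hartree: E_h = m_e e⁴/(4πε₀ℏ)² = 4.354 × 10^-18 J
Planck energy: E_P = √(ℏc⁵/G) = 1.957 × 10^9 J
13.5 × 4.354 × 10^-18 / 1.957 × 10^9 = 3.004 × 10^-26

3.004 × 10^-26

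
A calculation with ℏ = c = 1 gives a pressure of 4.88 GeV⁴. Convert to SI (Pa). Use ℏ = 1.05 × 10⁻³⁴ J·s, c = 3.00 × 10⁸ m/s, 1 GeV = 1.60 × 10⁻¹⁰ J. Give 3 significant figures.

Pressure is [E]/[L]³ = [E]⁴/(ℏc)³.
1 GeV⁴ → 1/(ℏc)³ × (1 GeV in J)⁴ = 2.10 × 10³⁷ Pa.
Result: 4.88 × 2.10 × 10³⁷ = 1.02 × 10³⁸ Pa.

1.02 × 10³⁸ Pa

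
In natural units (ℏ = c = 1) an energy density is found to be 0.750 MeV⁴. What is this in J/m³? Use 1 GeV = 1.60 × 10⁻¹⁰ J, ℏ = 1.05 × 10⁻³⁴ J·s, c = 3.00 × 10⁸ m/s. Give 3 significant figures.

[E]/[L]³ = [E]⁴/(ℏc)³; restore (ℏc)⁻³.
1 GeV⁴ → 1/(ℏc)³ × (1 GeV in J)⁴ = 2.10 × 10³⁷ J/m³.
Convert the energy scale: 0.750 MeV⁴ = 7.50 × 10⁻¹³ GeV⁴.
Result: 7.50 × 10⁻¹³ × 2.10 × 10³⁷ = 1.57 × 10²⁵ J/m³.

1.57 × 10²⁵ J/m³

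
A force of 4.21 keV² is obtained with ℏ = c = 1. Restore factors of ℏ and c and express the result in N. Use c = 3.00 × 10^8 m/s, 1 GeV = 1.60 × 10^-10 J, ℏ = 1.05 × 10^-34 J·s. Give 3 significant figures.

3.42 × 10^-6 N

Force is [E]/[L] = [E]²/(ℏc); restore (ℏc)⁻¹.
1 GeV² → 1/(ℏc) × (1 GeV in J)² = 8.13 × 10^5 N.
Convert the energy scale: 4.21 keV² = 4.21 × 10^-12 GeV².
Result: 4.21 × 10^-12 × 8.13 × 10^5 = 3.42 × 10^-6 N.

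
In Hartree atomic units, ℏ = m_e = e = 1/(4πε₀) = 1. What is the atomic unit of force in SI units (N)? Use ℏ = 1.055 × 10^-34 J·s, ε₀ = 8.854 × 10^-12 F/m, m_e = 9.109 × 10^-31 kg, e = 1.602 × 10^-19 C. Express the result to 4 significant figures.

8.220 × 10^-8 N

From ℏ = m_e = e = 1/(4πε₀) = 1 the force scale is F_au = E_h/a₀ = m_e²e⁶/((4πε₀)³ℏ⁴).
E_h = 4.354 × 10^-18 J
a₀ = 5.297 × 10^-11 m
E_h/a₀ = 8.220 × 10^-8 N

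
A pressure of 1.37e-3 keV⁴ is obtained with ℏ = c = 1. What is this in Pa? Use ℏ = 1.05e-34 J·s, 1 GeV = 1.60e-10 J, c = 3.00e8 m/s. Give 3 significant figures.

2.87e10 Pa

Pressure is [E]/[L]³ = [E]⁴/(ℏc)³.
1 GeV⁴ → 1/(ℏc)³ × (1 GeV in J)⁴ = 2.10e37 Pa.
Convert the energy scale: 1.37e-3 keV⁴ = 1.37e-27 GeV⁴.
Result: 1.37e-27 × 2.10e37 = 2.87e10 Pa.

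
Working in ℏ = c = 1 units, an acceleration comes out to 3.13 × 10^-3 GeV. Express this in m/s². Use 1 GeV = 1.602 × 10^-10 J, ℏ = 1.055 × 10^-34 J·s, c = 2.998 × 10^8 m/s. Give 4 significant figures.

1.425 × 10^30 m/s²

Acceleration is [L]/[T]² = c·[E]/ℏ.
1 GeV → c/ℏ × (1 GeV in J) = 4.552 × 10^32 m/s².
Result: 3.13 × 10^-3 × 4.552 × 10^32 = 1.425 × 10^30 m/s².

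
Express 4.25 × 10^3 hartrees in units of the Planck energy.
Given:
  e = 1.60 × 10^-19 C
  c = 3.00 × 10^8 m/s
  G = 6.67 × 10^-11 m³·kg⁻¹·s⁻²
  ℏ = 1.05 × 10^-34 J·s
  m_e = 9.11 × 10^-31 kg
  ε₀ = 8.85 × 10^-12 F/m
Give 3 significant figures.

hartree: E_h = m_e e⁴/(4πε₀ℏ)² = 4.38 × 10^-18 J
Planck energy: E_P = √(ℏc⁵/G) = 1.96 × 10^9 J
4.25 × 10^3 × 4.38 × 10^-18 / 1.96 × 10^9 = 9.51 × 10^-24

9.51 × 10^-24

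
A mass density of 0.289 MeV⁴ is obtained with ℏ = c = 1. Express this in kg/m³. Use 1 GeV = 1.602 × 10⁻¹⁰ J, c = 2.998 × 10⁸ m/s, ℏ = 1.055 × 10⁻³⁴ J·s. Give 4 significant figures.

Mass density is [E]/(c²[L]³) = [E]⁴/(ℏ³c⁵).
1 GeV⁴ → 1/(ℏ³c⁵) × (1 GeV in J)⁴ = 2.316 × 10²⁰ kg/m³.
Convert the energy scale: 0.289 MeV⁴ = 2.89 × 10⁻¹³ GeV⁴.
Result: 2.89 × 10⁻¹³ × 2.316 × 10²⁰ = 6.693 × 10⁷ kg/m³.

6.693 × 10⁷ kg/m³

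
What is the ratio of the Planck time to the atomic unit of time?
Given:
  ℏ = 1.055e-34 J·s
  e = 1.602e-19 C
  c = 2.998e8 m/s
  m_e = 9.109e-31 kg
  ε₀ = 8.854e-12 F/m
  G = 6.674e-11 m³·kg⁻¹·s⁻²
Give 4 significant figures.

2.225e-27

Planck time: t_P = √(ℏG/c⁵) = 5.392e-44 s
atomic unit of time: τ_au = (4πε₀)²ℏ³/(m_e e⁴) = 2.423e-17 s
ratio = 5.392e-44 / 2.423e-17 = 2.225e-27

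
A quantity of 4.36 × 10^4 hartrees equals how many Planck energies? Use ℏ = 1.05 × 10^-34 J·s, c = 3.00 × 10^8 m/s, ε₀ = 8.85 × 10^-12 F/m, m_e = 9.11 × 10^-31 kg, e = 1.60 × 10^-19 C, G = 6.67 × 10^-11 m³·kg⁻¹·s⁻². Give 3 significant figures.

hartree: E_h = m_e e⁴/(4πε₀ℏ)² = 4.38 × 10^-18 J
Planck energy: E_P = √(ℏc⁵/G) = 1.96 × 10^9 J
4.36 × 10^4 × 4.38 × 10^-18 / 1.96 × 10^9 = 9.76 × 10^-23

9.76 × 10^-23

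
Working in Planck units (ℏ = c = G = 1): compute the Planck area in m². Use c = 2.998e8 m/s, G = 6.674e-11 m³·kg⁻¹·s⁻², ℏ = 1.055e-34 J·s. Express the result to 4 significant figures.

The unique combination of the constants set to 1 with dimensions of area is A_P = ℏG/c³.
  = 7.041e-45 / 2.695e25
  = 2.613e-70 m²

2.613e-70 m²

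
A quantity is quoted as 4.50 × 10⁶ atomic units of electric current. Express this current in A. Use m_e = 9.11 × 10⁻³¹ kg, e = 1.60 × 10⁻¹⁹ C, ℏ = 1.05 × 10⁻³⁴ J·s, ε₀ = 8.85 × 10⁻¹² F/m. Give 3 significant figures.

One atomic unit of electric current: I_au = e E_h/ℏ = m_e e⁵/((4πε₀)²ℏ³) = 6.67 × 10⁻³ A.
4.50 × 10⁶ × 6.67 × 10⁻³ A = 3.00 × 10⁴ A

3.00 × 10⁴ A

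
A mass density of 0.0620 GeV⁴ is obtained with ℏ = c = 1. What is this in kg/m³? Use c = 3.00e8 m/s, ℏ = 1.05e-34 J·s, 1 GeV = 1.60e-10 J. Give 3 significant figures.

1.44e19 kg/m³

Mass density is [E]/(c²[L]³) = [E]⁴/(ℏ³c⁵).
1 GeV⁴ → 1/(ℏ³c⁵) × (1 GeV in J)⁴ = 2.33e20 kg/m³.
Result: 0.0620 × 2.33e20 = 1.44e19 kg/m³.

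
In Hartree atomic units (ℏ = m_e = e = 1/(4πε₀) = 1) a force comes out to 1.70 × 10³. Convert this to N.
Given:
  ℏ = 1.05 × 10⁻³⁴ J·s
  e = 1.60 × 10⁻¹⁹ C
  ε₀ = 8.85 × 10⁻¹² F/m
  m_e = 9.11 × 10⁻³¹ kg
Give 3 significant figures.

1.42 × 10⁻⁴ N

One atomic unit of force: F_au = E_h/a₀ = m_e²e⁶/((4πε₀)³ℏ⁴) = 8.33 × 10⁻⁸ N.
1.70 × 10³ × 8.33 × 10⁻⁸ N = 1.42 × 10⁻⁴ N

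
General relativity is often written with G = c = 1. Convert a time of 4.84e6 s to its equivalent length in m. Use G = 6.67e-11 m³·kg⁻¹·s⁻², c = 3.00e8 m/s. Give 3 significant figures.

Time → length via c.
4.84e6 s × (c) = 1.45e15 m

1.45e15 m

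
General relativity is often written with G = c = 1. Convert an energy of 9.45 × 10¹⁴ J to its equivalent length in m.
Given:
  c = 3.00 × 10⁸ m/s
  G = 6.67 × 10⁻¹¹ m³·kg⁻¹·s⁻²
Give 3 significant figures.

Energy → length via G/c⁴.
9.45 × 10¹⁴ J × (G/c⁴) = 7.78 × 10⁻³⁰ m

7.78 × 10⁻³⁰ m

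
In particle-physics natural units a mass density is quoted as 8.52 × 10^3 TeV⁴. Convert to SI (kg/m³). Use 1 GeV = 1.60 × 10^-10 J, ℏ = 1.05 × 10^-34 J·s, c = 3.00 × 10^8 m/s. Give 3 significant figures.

1.98 × 10^36 kg/m³

Mass density is [E]/(c²[L]³) = [E]⁴/(ℏ³c⁵).
1 GeV⁴ → 1/(ℏ³c⁵) × (1 GeV in J)⁴ = 2.33 × 10^20 kg/m³.
Convert the energy scale: 8.52 × 10^3 TeV⁴ = 8.52 × 10^15 GeV⁴.
Result: 8.52 × 10^15 × 2.33 × 10^20 = 1.98 × 10^36 kg/m³.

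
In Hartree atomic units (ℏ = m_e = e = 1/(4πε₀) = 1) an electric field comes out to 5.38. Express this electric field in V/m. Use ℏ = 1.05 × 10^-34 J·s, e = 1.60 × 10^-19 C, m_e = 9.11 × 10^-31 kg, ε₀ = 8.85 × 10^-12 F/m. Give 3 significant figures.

One atomic unit of electric field: E_au = E_h/(e a₀) = m_e²e⁵/((4πε₀)³ℏ⁴) = 5.20 × 10^11 V/m.
5.38 × 5.20 × 10^11 V/m = 2.80 × 10^12 V/m

2.80 × 10^12 V/m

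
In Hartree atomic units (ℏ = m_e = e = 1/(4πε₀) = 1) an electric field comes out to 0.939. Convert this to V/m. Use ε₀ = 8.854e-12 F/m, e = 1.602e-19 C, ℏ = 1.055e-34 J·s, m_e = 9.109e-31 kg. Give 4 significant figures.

4.818e11 V/m

One atomic unit of electric field: E_au = E_h/(e a₀) = m_e²e⁵/((4πε₀)³ℏ⁴) = 5.131e11 V/m.
0.939 × 5.131e11 V/m = 4.818e11 V/m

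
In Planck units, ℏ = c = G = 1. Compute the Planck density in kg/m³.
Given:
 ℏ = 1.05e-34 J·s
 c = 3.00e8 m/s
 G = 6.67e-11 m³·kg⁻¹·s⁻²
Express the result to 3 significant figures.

Dimensional analysis gives ρ_P = c⁵/(ℏG²).
  = 2.43e42 / 4.67e-55
  = 5.20e96 kg/m³

5.20e96 kg/m³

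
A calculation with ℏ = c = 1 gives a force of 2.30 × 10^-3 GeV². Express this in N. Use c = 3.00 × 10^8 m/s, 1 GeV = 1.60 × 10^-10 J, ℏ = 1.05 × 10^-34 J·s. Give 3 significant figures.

1.87 × 10^3 N

Force is [E]/[L] = [E]²/(ℏc); restore (ℏc)⁻¹.
1 GeV² → 1/(ℏc) × (1 GeV in J)² = 8.13 × 10^5 N.
Result: 2.30 × 10^-3 × 8.13 × 10^5 = 1.87 × 10^3 N.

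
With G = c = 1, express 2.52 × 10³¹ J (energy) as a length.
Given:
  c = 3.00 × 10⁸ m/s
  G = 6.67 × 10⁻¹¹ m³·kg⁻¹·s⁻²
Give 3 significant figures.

Energy → length via G/c⁴.
2.52 × 10³¹ J × (G/c⁴) = 2.08 × 10⁻¹³ m

2.08 × 10⁻¹³ m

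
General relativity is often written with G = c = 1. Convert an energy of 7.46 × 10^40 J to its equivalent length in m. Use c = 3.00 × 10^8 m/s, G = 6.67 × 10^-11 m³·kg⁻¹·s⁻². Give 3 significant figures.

6.14 × 10^-4 m

Energy → length via G/c⁴.
7.46 × 10^40 J × (G/c⁴) = 6.14 × 10^-4 m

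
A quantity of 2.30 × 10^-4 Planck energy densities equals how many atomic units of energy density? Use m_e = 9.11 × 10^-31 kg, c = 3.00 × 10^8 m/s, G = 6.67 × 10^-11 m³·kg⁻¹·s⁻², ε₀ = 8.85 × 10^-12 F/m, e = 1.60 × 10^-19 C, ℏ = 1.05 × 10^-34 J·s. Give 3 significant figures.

Planck energy density: u_P = c⁷/(ℏG²) = 4.68 × 10^113 J/m³
atomic unit of energy density: u_au = E_h/a₀³ = m_e⁴e¹⁰/((4πε₀)⁵ℏ⁸) = 3.01 × 10^13 J/m³
2.30 × 10^-4 × 4.68 × 10^113 / 3.01 × 10^13 = 3.57 × 10^96

3.57 × 10^96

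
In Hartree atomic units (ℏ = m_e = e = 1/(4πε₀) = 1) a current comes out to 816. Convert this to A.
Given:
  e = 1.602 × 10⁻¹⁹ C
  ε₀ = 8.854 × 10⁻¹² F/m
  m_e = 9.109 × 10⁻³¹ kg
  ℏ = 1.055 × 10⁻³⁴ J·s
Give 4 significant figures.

5.395 A

One atomic unit of electric current: I_au = e E_h/ℏ = m_e e⁵/((4πε₀)²ℏ³) = 6.612 × 10⁻³ A.
816 × 6.612 × 10⁻³ A = 5.395 A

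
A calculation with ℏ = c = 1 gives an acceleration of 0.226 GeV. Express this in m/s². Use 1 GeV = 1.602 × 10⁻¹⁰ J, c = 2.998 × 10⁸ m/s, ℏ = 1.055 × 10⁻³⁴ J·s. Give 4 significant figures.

Acceleration is [L]/[T]² = c·[E]/ℏ.
1 GeV → c/ℏ × (1 GeV in J) = 4.552 × 10³² m/s².
Result: 0.226 × 4.552 × 10³² = 1.029 × 10³² m/s².

1.029 × 10³² m/s²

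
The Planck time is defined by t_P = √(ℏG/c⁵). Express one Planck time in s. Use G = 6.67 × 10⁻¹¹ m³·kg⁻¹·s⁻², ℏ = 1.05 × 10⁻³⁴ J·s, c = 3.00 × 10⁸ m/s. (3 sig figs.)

5.37 × 10⁻⁴⁴ s

t_P = √(ℏG/c⁵)
  = √(2.88 × 10⁻⁸⁷)
  = 5.37 × 10⁻⁴⁴ s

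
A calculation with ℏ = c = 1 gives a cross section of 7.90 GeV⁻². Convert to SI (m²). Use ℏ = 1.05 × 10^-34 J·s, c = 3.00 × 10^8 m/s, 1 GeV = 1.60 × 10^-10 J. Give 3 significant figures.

Area is [L]² = [E]⁻²·(ℏc)²; restore (ℏc)².
1 GeV⁻² → (ℏc)² × (1 GeV in J)⁻² = 3.88 × 10^-32 m².
Result: 7.90 × 3.88 × 10^-32 = 3.06 × 10^-31 m².

3.06 × 10^-31 m²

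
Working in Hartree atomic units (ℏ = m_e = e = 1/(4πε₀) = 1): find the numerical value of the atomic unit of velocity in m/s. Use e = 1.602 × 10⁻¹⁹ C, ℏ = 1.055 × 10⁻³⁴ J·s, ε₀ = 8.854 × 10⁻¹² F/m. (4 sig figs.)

2.186 × 10⁶ m/s

The unique combination of the constants set to 1 with dimensions of velocity is v_au = e²/(4πε₀ℏ).
  = 2.566 × 10⁻³⁸ / 1.174 × 10⁻⁴⁴
  = 2.186 × 10⁶ m/s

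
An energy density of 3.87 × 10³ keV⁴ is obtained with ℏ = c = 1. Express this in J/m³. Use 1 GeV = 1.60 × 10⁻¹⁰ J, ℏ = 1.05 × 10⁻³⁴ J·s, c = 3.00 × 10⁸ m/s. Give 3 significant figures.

8.11 × 10¹⁶ J/m³

[E]/[L]³ = [E]⁴/(ℏc)³; restore (ℏc)⁻³.
1 GeV⁴ → 1/(ℏc)³ × (1 GeV in J)⁴ = 2.10 × 10³⁷ J/m³.
Convert the energy scale: 3.87 × 10³ keV⁴ = 3.87 × 10⁻²¹ GeV⁴.
Result: 3.87 × 10⁻²¹ × 2.10 × 10³⁷ = 8.11 × 10¹⁶ J/m³.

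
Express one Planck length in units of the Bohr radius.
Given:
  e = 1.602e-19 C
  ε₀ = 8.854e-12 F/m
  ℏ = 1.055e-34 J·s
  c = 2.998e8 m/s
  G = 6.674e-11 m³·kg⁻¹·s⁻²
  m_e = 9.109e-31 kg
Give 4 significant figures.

3.051e-25

Planck length: ℓ_P = √(ℏG/c³) = 1.616e-35 m
Bohr radius: a₀ = 4πε₀ℏ²/(m_e e²) = 5.297e-11 m
ratio = 1.616e-35 / 5.297e-11 = 3.051e-25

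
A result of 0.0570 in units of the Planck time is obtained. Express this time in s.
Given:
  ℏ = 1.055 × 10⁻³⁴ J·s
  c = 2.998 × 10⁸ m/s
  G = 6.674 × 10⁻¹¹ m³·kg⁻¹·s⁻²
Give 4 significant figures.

One Planck time: t_P = √(ℏG/c⁵) = 5.392 × 10⁻⁴⁴ s.
0.0570 × 5.392 × 10⁻⁴⁴ s = 3.073 × 10⁻⁴⁵ s

3.073 × 10⁻⁴⁵ s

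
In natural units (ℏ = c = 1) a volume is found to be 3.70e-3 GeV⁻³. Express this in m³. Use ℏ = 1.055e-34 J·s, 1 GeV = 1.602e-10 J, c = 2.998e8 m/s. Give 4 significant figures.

Volume is [L]³ = [E]⁻³·(ℏc)³.
1 GeV⁻³ → (ℏc)³ × (1 GeV in J)⁻³ = 7.696e-48 m³.
Result: 3.70e-3 × 7.696e-48 = 2.848e-50 m³.

2.848e-50 m³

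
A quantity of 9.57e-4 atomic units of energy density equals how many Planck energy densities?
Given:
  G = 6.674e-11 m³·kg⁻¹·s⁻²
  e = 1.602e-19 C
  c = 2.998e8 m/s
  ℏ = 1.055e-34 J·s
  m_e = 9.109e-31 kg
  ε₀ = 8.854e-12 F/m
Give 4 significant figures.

6.051e-104

atomic unit of energy density: u_au = E_h/a₀³ = m_e⁴e¹⁰/((4πε₀)⁵ℏ⁸) = 2.929e13 J/m³
Planck energy density: u_P = c⁷/(ℏG²) = 4.632e113 J/m³
9.57e-4 × 2.929e13 / 4.632e113 = 6.051e-104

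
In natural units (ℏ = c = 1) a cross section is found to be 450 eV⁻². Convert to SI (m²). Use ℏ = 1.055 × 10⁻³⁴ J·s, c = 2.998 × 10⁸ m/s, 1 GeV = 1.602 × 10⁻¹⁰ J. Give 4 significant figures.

Area is [L]² = [E]⁻²·(ℏc)²; restore (ℏc)².
1 GeV⁻² → (ℏc)² × (1 GeV in J)⁻² = 3.898 × 10⁻³² m².
Convert the energy scale: 450 eV⁻² = 4.50 × 10²⁰ GeV⁻².
Result: 4.50 × 10²⁰ × 3.898 × 10⁻³² = 1.754 × 10⁻¹¹ m².

1.754 × 10⁻¹¹ m²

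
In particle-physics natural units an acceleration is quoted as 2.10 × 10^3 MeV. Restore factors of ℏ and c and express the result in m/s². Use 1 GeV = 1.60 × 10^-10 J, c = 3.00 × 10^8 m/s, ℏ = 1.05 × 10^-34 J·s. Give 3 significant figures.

9.60 × 10^32 m/s²

Acceleration is [L]/[T]² = c·[E]/ℏ.
1 GeV → c/ℏ × (1 GeV in J) = 4.57 × 10^32 m/s².
Convert the energy scale: 2.10 × 10^3 MeV = 2.10 GeV.
Result: 2.10 × 4.57 × 10^32 = 9.60 × 10^32 m/s².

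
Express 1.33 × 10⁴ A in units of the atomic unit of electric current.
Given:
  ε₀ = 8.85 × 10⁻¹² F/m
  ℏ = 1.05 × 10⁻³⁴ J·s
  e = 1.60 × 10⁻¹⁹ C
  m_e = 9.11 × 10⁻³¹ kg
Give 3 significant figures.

atomic unit of electric current: I_au = e E_h/ℏ = m_e e⁵/((4πε₀)²ℏ³) = 6.67 × 10⁻³ A.
1.33 × 10⁴ / 6.67 × 10⁻³ = 1.99 × 10⁶

1.99 × 10⁶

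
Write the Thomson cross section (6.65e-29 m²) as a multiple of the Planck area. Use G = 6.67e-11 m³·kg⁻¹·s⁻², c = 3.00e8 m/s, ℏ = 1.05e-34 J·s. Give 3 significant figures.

2.56e41

Planck area: A_P = ℏG/c³ = 2.59e-70 m².
6.65e-29 / 2.59e-70 = 2.56e41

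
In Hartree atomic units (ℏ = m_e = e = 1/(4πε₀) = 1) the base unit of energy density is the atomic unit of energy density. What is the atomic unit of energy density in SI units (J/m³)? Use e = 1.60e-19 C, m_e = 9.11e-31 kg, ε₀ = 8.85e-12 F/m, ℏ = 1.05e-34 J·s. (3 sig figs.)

3.01e13 J/m³

u_au = E_h/a₀³ = m_e⁴e¹⁰/((4πε₀)⁵ℏ⁸)
E_h = 4.38e-18 J
a₀ = 5.26e-11 m
E_h/a₀³ = 3.01e13 J/m³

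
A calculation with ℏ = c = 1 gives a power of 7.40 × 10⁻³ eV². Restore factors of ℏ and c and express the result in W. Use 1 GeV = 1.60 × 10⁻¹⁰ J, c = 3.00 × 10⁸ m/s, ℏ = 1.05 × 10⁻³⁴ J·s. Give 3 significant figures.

Power is [E]/[T] = [E]²/ℏ.
1 GeV² → 1/ℏ × (1 GeV in J)² = 2.44 × 10¹⁴ W.
Convert the energy scale: 7.40 × 10⁻³ eV² = 7.40 × 10⁻²¹ GeV².
Result: 7.40 × 10⁻²¹ × 2.44 × 10¹⁴ = 1.80 × 10⁻⁶ W.

1.80 × 10⁻⁶ W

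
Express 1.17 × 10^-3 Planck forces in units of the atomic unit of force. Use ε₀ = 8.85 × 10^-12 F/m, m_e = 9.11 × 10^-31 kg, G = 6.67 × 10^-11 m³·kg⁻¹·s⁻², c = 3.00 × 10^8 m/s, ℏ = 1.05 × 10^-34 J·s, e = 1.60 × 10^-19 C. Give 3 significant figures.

Planck force: F_P = c⁴/G = 1.21 × 10^44 N
atomic unit of force: F_au = E_h/a₀ = m_e²e⁶/((4πε₀)³ℏ⁴) = 8.33 × 10^-8 N
1.17 × 10^-3 × 1.21 × 10^44 / 8.33 × 10^-8 = 1.71 × 10^48

1.71 × 10^48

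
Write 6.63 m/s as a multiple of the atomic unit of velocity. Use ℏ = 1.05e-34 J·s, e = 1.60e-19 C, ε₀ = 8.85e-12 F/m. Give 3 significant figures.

atomic unit of velocity: v_au = e²/(4πε₀ℏ) = 2.19e6 m/s.
6.63 / 2.19e6 = 3.02e-6

3.02e-6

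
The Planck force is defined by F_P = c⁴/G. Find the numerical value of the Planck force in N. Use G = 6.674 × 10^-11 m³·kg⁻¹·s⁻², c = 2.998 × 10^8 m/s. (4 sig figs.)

F_P = c⁴/G
  = 8.078 × 10^33 / 6.674 × 10^-11
  = 1.210 × 10^44 N

1.210 × 10^44 N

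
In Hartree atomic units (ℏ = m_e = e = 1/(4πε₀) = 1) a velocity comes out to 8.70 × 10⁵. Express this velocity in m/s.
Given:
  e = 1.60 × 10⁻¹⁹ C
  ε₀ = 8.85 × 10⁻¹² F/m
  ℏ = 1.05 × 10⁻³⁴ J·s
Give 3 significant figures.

One atomic unit of velocity: v_au = e²/(4πε₀ℏ) = 2.19 × 10⁶ m/s.
8.70 × 10⁵ × 2.19 × 10⁶ m/s = 1.91 × 10¹² m/s

1.91 × 10¹² m/s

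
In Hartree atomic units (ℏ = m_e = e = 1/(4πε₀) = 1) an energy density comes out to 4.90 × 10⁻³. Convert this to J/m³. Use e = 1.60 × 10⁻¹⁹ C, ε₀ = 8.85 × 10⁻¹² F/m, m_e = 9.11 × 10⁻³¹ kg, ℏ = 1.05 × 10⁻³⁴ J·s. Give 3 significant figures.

One atomic unit of energy density: u_au = E_h/a₀³ = m_e⁴e¹⁰/((4πε₀)⁵ℏ⁸) = 3.01 × 10¹³ J/m³.
4.90 × 10⁻³ × 3.01 × 10¹³ J/m³ = 1.48 × 10¹¹ J/m³

1.48 × 10¹¹ J/m³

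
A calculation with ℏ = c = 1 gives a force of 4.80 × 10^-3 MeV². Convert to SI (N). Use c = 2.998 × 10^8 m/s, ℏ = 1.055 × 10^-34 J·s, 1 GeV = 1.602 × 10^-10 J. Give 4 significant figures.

Force is [E]/[L] = [E]²/(ℏc); restore (ℏc)⁻¹.
1 GeV² → 1/(ℏc) × (1 GeV in J)² = 8.114 × 10^5 N.
Convert the energy scale: 4.80 × 10^-3 MeV² = 4.80 × 10^-9 GeV².
Result: 4.80 × 10^-9 × 8.114 × 10^5 = 3.895 × 10^-3 N.

3.895 × 10^-3 N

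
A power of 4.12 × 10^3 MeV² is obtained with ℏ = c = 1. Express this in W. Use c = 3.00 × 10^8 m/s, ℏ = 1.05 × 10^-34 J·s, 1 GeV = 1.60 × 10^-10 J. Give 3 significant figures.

Power is [E]/[T] = [E]²/ℏ.
1 GeV² → 1/ℏ × (1 GeV in J)² = 2.44 × 10^14 W.
Convert the energy scale: 4.12 × 10^3 MeV² = 4.12 × 10^-3 GeV².
Result: 4.12 × 10^-3 × 2.44 × 10^14 = 1.00 × 10^12 W.

1.00 × 10^12 W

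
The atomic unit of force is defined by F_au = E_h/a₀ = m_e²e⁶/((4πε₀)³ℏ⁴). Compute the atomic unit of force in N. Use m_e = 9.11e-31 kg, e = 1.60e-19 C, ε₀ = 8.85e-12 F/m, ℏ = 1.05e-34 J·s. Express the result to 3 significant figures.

8.33e-8 N

F_au = E_h/a₀ = m_e²e⁶/((4πε₀)³ℏ⁴)
E_h = 4.38e-18 J
a₀ = 5.26e-11 m
E_h/a₀ = 8.33e-8 N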